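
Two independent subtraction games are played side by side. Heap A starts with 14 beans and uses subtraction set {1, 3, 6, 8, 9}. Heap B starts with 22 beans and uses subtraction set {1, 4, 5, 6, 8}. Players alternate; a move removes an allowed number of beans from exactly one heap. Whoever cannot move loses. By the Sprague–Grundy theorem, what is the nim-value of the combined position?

2

Heap A, S = {1, 3, 6, 8, 9}:
n :  0  1  2  3  4  5  6  7  8  9 10 11 12 13 14
G :  0  1  0  1  0  1  2  3  2  3  2  3  4  5  0
G_A(14) = 0.
Heap B, S = {1, 4, 5, 6, 8}:
n :  0  1  2  3  4  5  6  7  8  9 10 11 12 13 14 15 16 17 18 19 20 21 22
G :  0  1  0  1  2  3  2  3  4  0  1  0  1  2  3  2  3  4  0  1  0  1  2
G_B(22) = 2.
Combined Grundy value = 0 ⊕ 2 = 2.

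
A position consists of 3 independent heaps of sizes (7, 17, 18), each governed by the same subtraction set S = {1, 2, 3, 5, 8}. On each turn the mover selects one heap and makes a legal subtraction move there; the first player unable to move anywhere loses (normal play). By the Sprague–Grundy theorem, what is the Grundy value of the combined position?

4

All heaps use S = {1, 2, 3, 5, 8}:
G(0) = 0
G(1) = mex{0} = 1
G(2) = mex{1,0} = 2
G(3) = mex{2,1,0} = 3
G(4) = mex{3,2,1} = 0
G(5) = mex{0,3,2,0} = 1
G(6) = mex{1,0,3,1} = 2
G(7) = mex{2,1,0,2} = 3
G(8) = mex{3,2,1,3,0} = 4
G(9) = mex{4,3,2,0,1} = 5
G(10) = mex{5,4,3,1,2} = 0
G(11) = mex{0,5,4,2,3} = 1
G(12) = mex{1,0,5,3,0} = 2
G(13) = mex{2,1,0,4,1} = 3
G(14) = mex{3,2,1,5,2} = 0
G(15) = mex{0,3,2,0,3} = 1
G(16) = mex{1,0,3,1,4} = 2
G(17) = mex{2,1,0,2,5} = 3
G(18) = mex{3,2,1,3,0} = 4
Heap A: G(7) = 3.
Heap B: G(17) = 3.
Heap C: G(18) = 4.
Combined Grundy value = 3 ⊕ 3 ⊕ 4 = 4.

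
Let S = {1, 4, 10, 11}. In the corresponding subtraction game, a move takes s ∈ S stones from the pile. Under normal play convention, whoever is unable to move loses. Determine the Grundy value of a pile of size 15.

n :  0  1  2  3  4  5  6  7  8  9 10 11 12 13 14 15
G :  0  1  0  1  2  0  1  0  1  2  3  2  3  4  0  1

1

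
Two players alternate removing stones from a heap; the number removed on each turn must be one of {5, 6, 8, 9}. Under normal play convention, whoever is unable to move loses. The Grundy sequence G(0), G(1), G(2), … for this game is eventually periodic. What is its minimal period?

G(0) = 0
G(1) = mex{} = 0
G(2) = mex{} = 0
G(3) = mex{} = 0
G(4) = mex{} = 0
G(5) = mex{0} = 1
G(6) = mex{0,0} = 1
G(7) = mex{0,0} = 1
G(8) = mex{0,0,0} = 1
G(9) = mex{0,0,0,0} = 1
G(10) = mex{1,0,0,0} = 2
G(11) = mex{1,1,0,0} = 2
G(12) = mex{1,1,0,0} = 2
G(13) = mex{1,1,1,0} = 2
G(14) = mex{1,1,1,1} = 0
G(15) = mex{2,1,1,1} = 0
G(16) = mex{2,2,1,1} = 0
G(17) = mex{2,2,1,1} = 0
G(18) = mex{2,2,2,1} = 0
G(19) = mex{0,2,2,2} = 1
G(20) = mex{0,0,2,2} = 1
G(21) = mex{0,0,2,2} = 1
G(22) = mex{0,0,0,2} = 1
G(23) = mex{0,0,0,0} = 1
G(24) = mex{1,0,0,0} = 2
G(25) = mex{1,1,0,0} = 2
G(26) = mex{1,1,0,0} = 2
G(27) = mex{1,1,1,0} = 2
G(28) = mex{1,1,1,1} = 0
G(29) = mex{2,1,1,1} = 0
G(n+14) = G(n) holds for n = 0,…,8 (a full window of length max(S) = 9), so the sequence is purely periodic with period 14.

14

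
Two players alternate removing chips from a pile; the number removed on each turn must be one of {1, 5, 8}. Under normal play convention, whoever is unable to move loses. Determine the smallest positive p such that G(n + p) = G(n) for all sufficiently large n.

n :  0  1  2  3  4  5  6  7  8  9 10 11 12 13 14 15 16 17 18 19 20 21 22 23 24 25 26 27
G :  0  1  0  1  0  1  0  1  2  3  2  3  2  0  1  0  1  0  1  0  1  2  3  2  3  2  0  1
G(n+13) = G(n) holds for n = 0,…,7 (a full window of length max(S) = 8), so the sequence is purely periodic with period 13.

13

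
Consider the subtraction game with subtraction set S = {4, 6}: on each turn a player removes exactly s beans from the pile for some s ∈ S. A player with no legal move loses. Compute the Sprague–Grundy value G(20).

0

G(0) = 0
G(1) = mex{} = 0
G(2) = mex{} = 0
G(3) = mex{} = 0
G(4) = mex{0} = 1
G(5) = mex{0} = 1
G(6) = mex{0,0} = 1
G(7) = mex{0,0} = 1
G(8) = mex{1,0} = 2
G(9) = mex{1,0} = 2
G(10) = mex{1,1} = 0
G(11) = mex{1,1} = 0
G(12) = mex{2,1} = 0
G(13) = mex{2,1} = 0
G(14) = mex{0,2} = 1
G(15) = mex{0,2} = 1
G(16) = mex{0,0} = 1
G(17) = mex{0,0} = 1
G(18) = mex{1,0} = 2
G(19) = mex{1,0} = 2
G(20) = mex{1,1} = 0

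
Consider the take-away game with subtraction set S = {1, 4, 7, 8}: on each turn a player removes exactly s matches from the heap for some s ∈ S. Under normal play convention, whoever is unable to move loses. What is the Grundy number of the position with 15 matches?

G(0) = 0
G(1) = mex{0} = 1
G(2) = mex{1} = 0
G(3) = mex{0} = 1
G(4) = mex{1,0} = 2
G(5) = mex{2,1} = 0
G(6) = mex{0,0} = 1
G(7) = mex{1,1,0} = 2
G(8) = mex{2,2,1,0} = 3
G(9) = mex{3,0,0,1} = 2
G(10) = mex{2,1,1,0} = 3
G(11) = mex{3,2,2,1} = 0
G(12) = mex{0,3,0,2} = 1
G(13) = mex{1,2,1,0} = 3
G(14) = mex{3,3,2,1} = 0
G(15) = mex{0,0,3,2} = 1

1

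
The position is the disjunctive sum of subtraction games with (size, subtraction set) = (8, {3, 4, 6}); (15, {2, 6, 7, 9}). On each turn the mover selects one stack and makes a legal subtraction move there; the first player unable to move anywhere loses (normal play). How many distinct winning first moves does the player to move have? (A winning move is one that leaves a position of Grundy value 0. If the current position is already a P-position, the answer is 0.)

Stack A, S = {3, 4, 6}:
G(0) = 0
G(1) = mex{} = 0
G(2) = mex{} = 0
G(3) = mex{0} = 1
G(4) = mex{0,0} = 1
G(5) = mex{0,0} = 1
G(6) = mex{1,0,0} = 2
G(7) = mex{1,1,0} = 2
G(8) = mex{1,1,0} = 2
G_A(8) = 2.
Stack B, S = {2, 6, 7, 9}:
n :  0  1  2  3  4  5  6  7  8  9 10 11 12 13 14 15
G :  0  0  1  1  0  0  1  1  2  2  3  3  2  2  3  0
G_B(15) = 0.
Combined Grundy value = 2 ⊕ 0 = 2.
A winning move leaves total XOR = 0, i.e. changes one component's Grundy value g to g ⊕ X where X is the current total.
Stack A: need g' = 2⊕2 = 0. Options: 8−3→G=1, 8−4→G=1, 8−6→G=0. Hits: 1.
Stack B: need g' = 0⊕2 = 2. Options: 15−2→G=2, 15−6→G=2, 15−7→G=2, 15−9→G=1. Hits: 3.

4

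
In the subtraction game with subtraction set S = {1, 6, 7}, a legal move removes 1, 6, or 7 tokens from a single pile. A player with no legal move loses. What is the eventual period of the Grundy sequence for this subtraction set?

12

n :  0  1  2  3  4  5  6  7  8  9 10 11 12 13 14 15 16 17 18 19 20 21 22 23 24 25
G :  0  1  0  1  0  1  2  3  2  3  2  3  0  1  0  1  0  1  2  3  2  3  2  3  0  1
G(n+12) = G(n) holds for n = 0,…,6 (a full window of length max(S) = 7), so the sequence is purely periodic with period 12.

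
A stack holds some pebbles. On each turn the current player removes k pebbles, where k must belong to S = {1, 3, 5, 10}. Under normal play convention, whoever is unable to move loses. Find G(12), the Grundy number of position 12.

G(0) = 0
G(1) = mex{0} = 1
G(2) = mex{1} = 0
G(3) = mex{0,0} = 1
G(4) = mex{1,1} = 0
G(5) = mex{0,0,0} = 1
G(6) = mex{1,1,1} = 0
G(7) = mex{0,0,0} = 1
G(8) = mex{1,1,1} = 0
G(9) = mex{0,0,0} = 1
G(10) = mex{1,1,1,0} = 2
G(11) = mex{2,0,0,1} = 3
G(12) = mex{3,1,1,0} = 2

2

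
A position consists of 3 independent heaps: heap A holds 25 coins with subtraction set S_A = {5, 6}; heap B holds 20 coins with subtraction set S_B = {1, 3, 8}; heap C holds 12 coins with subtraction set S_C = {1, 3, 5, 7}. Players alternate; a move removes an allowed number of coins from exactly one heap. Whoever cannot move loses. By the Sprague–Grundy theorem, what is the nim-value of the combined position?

Heap A, S = {5, 6}:
G(0) = 0
G(1) = mex{} = 0
G(2) = mex{} = 0
G(3) = mex{} = 0
G(4) = mex{} = 0
G(5) = mex{0} = 1
G(6) = mex{0,0} = 1
G(7) = mex{0,0} = 1
G(8) = mex{0,0} = 1
G(9) = mex{0,0} = 1
G(10) = mex{1,0} = 2
G(11) = mex{1,1} = 0
G(12) = mex{1,1} = 0
G(13) = mex{1,1} = 0
G(14) = mex{1,1} = 0
G(15) = mex{2,1} = 0
G(16) = mex{0,2} = 1
G(17) = mex{0,0} = 1
G(18) = mex{0,0} = 1
G(19) = mex{0,0} = 1
G(20) = mex{0,0} = 1
G(21) = mex{1,0} = 2
G(22) = mex{1,1} = 0
G(23) = mex{1,1} = 0
G(24) = mex{1,1} = 0
G(25) = mex{1,1} = 0
G_A(25) = 0.
Heap B, S = {1, 3, 8}:
n :  0  1  2  3  4  5  6  7  8  9 10 11 12 13 14 15 16 17 18 19 20
G :  0  1  0  1  0  1  0  1  2  3  2  0  1  0  1  0  1  0  1  2  3
G_B(20) = 3.
Heap C, S = {1, 3, 5, 7}:
n :  0  1  2  3  4  5  6  7  8  9 10 11 12
G :  0  1  0  1  0  1  0  1  0  1  0  1  0
G_C(12) = 0.
Combined Grundy value = 0 ⊕ 3 ⊕ 0 = 3.

3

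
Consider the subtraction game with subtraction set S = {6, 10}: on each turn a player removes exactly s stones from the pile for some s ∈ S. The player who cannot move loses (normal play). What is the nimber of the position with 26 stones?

G(0) = 0
G(1) = mex{} = 0
G(2) = mex{} = 0
G(3) = mex{} = 0
G(4) = mex{} = 0
G(5) = mex{} = 0
G(6) = mex{0} = 1
G(7) = mex{0} = 1
G(8) = mex{0} = 1
G(9) = mex{0} = 1
G(10) = mex{0,0} = 1
G(11) = mex{0,0} = 1
G(12) = mex{1,0} = 2
G(13) = mex{1,0} = 2
G(14) = mex{1,0} = 2
G(15) = mex{1,0} = 2
G(16) = mex{1,1} = 0
G(17) = mex{1,1} = 0
G(18) = mex{2,1} = 0
G(19) = mex{2,1} = 0
G(20) = mex{2,1} = 0
G(21) = mex{2,1} = 0
G(22) = mex{0,2} = 1
G(23) = mex{0,2} = 1
G(24) = mex{0,2} = 1
G(25) = mex{0,2} = 1
G(26) = mex{0,0} = 1

1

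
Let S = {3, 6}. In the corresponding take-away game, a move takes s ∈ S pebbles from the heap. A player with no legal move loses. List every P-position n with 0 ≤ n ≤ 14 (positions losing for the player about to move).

n :  0  1  2  3  4  5  6  7  8  9 10 11 12 13 14
G :  0  0  0  1  1  1  2  2  2  0  0  0  1  1  1
P-positions are exactly the n with G(n) = 0.

0, 1, 2, 9, 10, 11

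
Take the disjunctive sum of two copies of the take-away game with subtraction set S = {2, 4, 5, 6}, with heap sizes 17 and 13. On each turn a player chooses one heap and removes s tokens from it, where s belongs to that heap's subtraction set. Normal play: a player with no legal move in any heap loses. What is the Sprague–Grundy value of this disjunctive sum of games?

2

All heaps use S = {2, 4, 5, 6}:
G(0) = 0
G(1) = mex{} = 0
G(2) = mex{0} = 1
G(3) = mex{0} = 1
G(4) = mex{1,0} = 2
G(5) = mex{1,0,0} = 2
G(6) = mex{2,1,0,0} = 3
G(7) = mex{2,1,1,0} = 3
G(8) = mex{3,2,1,1} = 0
G(9) = mex{3,2,2,1} = 0
G(10) = mex{0,3,2,2} = 1
G(11) = mex{0,3,3,2} = 1
G(12) = mex{1,0,3,3} = 2
G(13) = mex{1,0,0,3} = 2
G(14) = mex{2,1,0,0} = 3
G(15) = mex{2,1,1,0} = 3
G(16) = mex{3,2,1,1} = 0
G(17) = mex{3,2,2,1} = 0
Heap A: G(17) = 0.
Heap B: G(13) = 2.
Combined Grundy value = 0 ⊕ 2 = 2.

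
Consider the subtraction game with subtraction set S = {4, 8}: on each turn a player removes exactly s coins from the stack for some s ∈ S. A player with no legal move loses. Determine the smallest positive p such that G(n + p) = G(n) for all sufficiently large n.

n :  0  1  2  3  4  5  6  7  8  9 10 11 12 13 14 15 16 17 18 19 20 21 22 23 24 25
G :  0  0  0  0  1  1  1  1  2  2  2  2  0  0  0  0  1  1  1  1  2  2  2  2  0  0
G(n+12) = G(n) holds for n = 0,…,7 (a full window of length max(S) = 8), so the sequence is purely periodic with period 12.

12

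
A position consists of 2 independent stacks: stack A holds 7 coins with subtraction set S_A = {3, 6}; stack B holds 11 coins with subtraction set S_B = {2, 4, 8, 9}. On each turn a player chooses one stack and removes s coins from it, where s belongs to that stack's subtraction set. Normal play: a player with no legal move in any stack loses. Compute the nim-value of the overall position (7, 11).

0

Stack A, S = {3, 6}:
G(0) = 0
G(1) = mex{} = 0
G(2) = mex{} = 0
G(3) = mex{0} = 1
G(4) = mex{0} = 1
G(5) = mex{0} = 1
G(6) = mex{1,0} = 2
G(7) = mex{1,0} = 2
G_A(7) = 2.
Stack B, S = {2, 4, 8, 9}:
n :  0  1  2  3  4  5  6  7  8  9 10 11
G :  0  0  1  1  2  2  0  0  1  1  2  2
G_B(11) = 2.
Combined Grundy value = 2 ⊕ 2 = 0.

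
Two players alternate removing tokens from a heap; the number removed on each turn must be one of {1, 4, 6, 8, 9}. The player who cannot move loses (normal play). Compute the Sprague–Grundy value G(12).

0

n :  0  1  2  3  4  5  6  7  8  9 10 11 12
G :  0  1  0  1  2  0  1  0  1  2  3  2  0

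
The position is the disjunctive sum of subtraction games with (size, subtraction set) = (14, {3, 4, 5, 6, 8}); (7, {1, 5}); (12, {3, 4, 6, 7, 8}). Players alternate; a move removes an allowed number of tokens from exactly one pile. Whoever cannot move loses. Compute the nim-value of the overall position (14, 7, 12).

0

Pile A, S = {3, 4, 5, 6, 8}:
G(0) = 0
G(1) = mex{} = 0
G(2) = mex{} = 0
G(3) = mex{0} = 1
G(4) = mex{0,0} = 1
G(5) = mex{0,0,0} = 1
G(6) = mex{1,0,0,0} = 2
G(7) = mex{1,1,0,0} = 2
G(8) = mex{1,1,1,0,0} = 2
G(9) = mex{2,1,1,1,0} = 3
G(10) = mex{2,2,1,1,0} = 3
G(11) = mex{2,2,2,1,1} = 0
G(12) = mex{3,2,2,2,1} = 0
G(13) = mex{3,3,2,2,1} = 0
G(14) = mex{0,3,3,2,2} = 1
G_A(14) = 1.
Pile B, S = {1, 5}:
G(0) = 0
G(1) = mex{0} = 1
G(2) = mex{1} = 0
G(3) = mex{0} = 1
G(4) = mex{1} = 0
G(5) = mex{0,0} = 1
G(6) = mex{1,1} = 0
G(7) = mex{0,0} = 1
G_B(7) = 1.
Pile C, S = {3, 4, 6, 7, 8}:
n :  0  1  2  3  4  5  6  7  8  9 10 11 12
G :  0  0  0  1  1  1  2  2  2  3  3  0  0
G_C(12) = 0.
Combined Grundy value = 1 ⊕ 1 ⊕ 0 = 0.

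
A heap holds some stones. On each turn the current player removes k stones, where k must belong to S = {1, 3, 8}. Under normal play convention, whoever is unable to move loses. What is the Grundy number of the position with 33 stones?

n :  0  1  2  3  4  5  6  7  8  9 10 11 12 13 14 15 16 17 18 19 20 21 22 23 24 25 26 27 28 29 30 31 32 33
G :  0  1  0  1  0  1  0  1  2  3  2  0  1  0  1  0  1  0  1  2  3  2  0  1  0  1  0  1  0  1  2  3  2  0

0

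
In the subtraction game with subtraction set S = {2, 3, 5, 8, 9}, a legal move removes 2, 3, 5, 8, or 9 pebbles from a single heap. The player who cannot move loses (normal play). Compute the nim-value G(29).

G(0) = 0
G(1) = mex{} = 0
G(2) = mex{0} = 1
G(3) = mex{0,0} = 1
G(4) = mex{1,0} = 2
G(5) = mex{1,1,0} = 2
G(6) = mex{2,1,0} = 3
G(7) = mex{2,2,1} = 0
G(8) = mex{3,2,1,0} = 4
G(9) = mex{0,3,2,0,0} = 1
G(10) = mex{4,0,2,1,0} = 3
G(11) = mex{1,4,3,1,1} = 0
G(12) = mex{3,1,0,2,1} = 4
G(13) = mex{0,3,4,2,2} = 1
G(14) = mex{4,0,1,3,2} = 5
G(15) = mex{1,4,3,0,3} = 2
G(16) = mex{5,1,0,4,0} = 2
G(17) = mex{2,5,4,1,4} = 0
G(18) = mex{2,2,1,3,1} = 0
G(19) = mex{0,2,5,0,3} = 1
G(20) = mex{0,0,2,4,0} = 1
G(21) = mex{1,0,2,1,4} = 3
G(22) = mex{1,1,0,5,1} = 2
G(23) = mex{3,1,0,2,5} = 4
G(24) = mex{2,3,1,2,2} = 0
G(25) = mex{4,2,1,0,2} = 3
G(26) = mex{0,4,3,0,0} = 1
G(27) = mex{3,0,2,1,0} = 4
G(28) = mex{1,3,4,1,1} = 0
G(29) = mex{4,1,0,3,1} = 2

2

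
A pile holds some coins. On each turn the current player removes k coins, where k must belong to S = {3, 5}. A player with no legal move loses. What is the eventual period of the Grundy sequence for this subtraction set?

8

n :  0  1  2  3  4  5  6  7  8  9 10 11 12 13 14 15 16 17
G :  0  0  0  1  1  1  2  2  0  0  0  1  1  1  2  2  0  0
G(n+8) = G(n) holds for n = 0,…,4 (a full window of length max(S) = 5), so the sequence is purely periodic with period 8.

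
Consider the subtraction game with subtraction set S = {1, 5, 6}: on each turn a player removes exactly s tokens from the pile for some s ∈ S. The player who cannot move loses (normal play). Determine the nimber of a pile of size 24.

0

G(0) = 0
G(1) = mex{0} = 1
G(2) = mex{1} = 0
G(3) = mex{0} = 1
G(4) = mex{1} = 0
G(5) = mex{0,0} = 1
G(6) = mex{1,1,0} = 2
G(7) = mex{2,0,1} = 3
G(8) = mex{3,1,0} = 2
G(9) = mex{2,0,1} = 3
G(10) = mex{3,1,0} = 2
G(11) = mex{2,2,1} = 0
G(12) = mex{0,3,2} = 1
G(13) = mex{1,2,3} = 0
G(14) = mex{0,3,2} = 1
G(15) = mex{1,2,3} = 0
G(16) = mex{0,0,2} = 1
G(17) = mex{1,1,0} = 2
G(18) = mex{2,0,1} = 3
G(19) = mex{3,1,0} = 2
G(20) = mex{2,0,1} = 3
G(21) = mex{3,1,0} = 2
G(22) = mex{2,2,1} = 0
G(23) = mex{0,3,2} = 1
G(24) = mex{1,2,3} = 0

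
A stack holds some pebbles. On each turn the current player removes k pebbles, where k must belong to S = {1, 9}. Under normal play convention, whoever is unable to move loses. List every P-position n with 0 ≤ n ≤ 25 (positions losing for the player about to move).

n :  0  1  2  3  4  5  6  7  8  9 10 11 12 13 14 15 16 17 18 19 20 21 22 23 24 25
G :  0  1  0  1  0  1  0  1  0  1  0  1  0  1  0  1  0  1  0  1  0  1  0  1  0  1
P-positions are exactly the n with G(n) = 0.

0, 2, 4, 6, 8, 10, 12, 14, 16, 18, 20, 22, 24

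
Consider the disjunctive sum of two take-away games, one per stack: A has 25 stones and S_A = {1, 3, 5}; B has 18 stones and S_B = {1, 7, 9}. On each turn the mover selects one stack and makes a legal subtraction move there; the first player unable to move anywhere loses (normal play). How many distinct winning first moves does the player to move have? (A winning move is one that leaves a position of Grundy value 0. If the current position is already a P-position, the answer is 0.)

Stack A, S = {1, 3, 5}:
n :  0  1  2  3  4  5  6  7  8  9 10 11 12 13 14 15 16 17 18 19 20 21 22 23 24 25
G :  0  1  0  1  0  1  0  1  0  1  0  1  0  1  0  1  0  1  0  1  0  1  0  1  0  1
G_A(25) = 1.
Stack B, S = {1, 7, 9}:
G(0) = 0
G(1) = mex{0} = 1
G(2) = mex{1} = 0
G(3) = mex{0} = 1
G(4) = mex{1} = 0
G(5) = mex{0} = 1
G(6) = mex{1} = 0
G(7) = mex{0,0} = 1
G(8) = mex{1,1} = 0
G(9) = mex{0,0,0} = 1
G(10) = mex{1,1,1} = 0
G(11) = mex{0,0,0} = 1
G(12) = mex{1,1,1} = 0
G(13) = mex{0,0,0} = 1
G(14) = mex{1,1,1} = 0
G(15) = mex{0,0,0} = 1
G(16) = mex{1,1,1} = 0
G(17) = mex{0,0,0} = 1
G(18) = mex{1,1,1} = 0
G_B(18) = 0.
Combined Grundy value = 1 ⊕ 0 = 1.
A winning move leaves total XOR = 0, i.e. changes one component's Grundy value g to g ⊕ X where X is the current total.
Stack A: need g' = 1⊕1 = 0. Options: 25−1→G=0, 25−3→G=0, 25−5→G=0. Hits: 3.
Stack B: need g' = 0⊕1 = 1. Options: 18−1→G=1, 18−7→G=1, 18−9→G=1. Hits: 3.

6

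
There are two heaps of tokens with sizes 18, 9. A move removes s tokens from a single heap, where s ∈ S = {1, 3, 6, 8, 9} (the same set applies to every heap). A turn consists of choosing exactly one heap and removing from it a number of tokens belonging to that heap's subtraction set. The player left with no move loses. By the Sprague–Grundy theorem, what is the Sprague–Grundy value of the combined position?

All heaps use S = {1, 3, 6, 8, 9}:
n :  0  1  2  3  4  5  6  7  8  9 10 11 12 13 14 15 16 17 18
G :  0  1  0  1  0  1  2  3  2  3  2  3  4  5  0  1  0  1  0
Heap A: G(18) = 0.
Heap B: G(9) = 3.
Combined Grundy value = 0 ⊕ 3 = 3.

3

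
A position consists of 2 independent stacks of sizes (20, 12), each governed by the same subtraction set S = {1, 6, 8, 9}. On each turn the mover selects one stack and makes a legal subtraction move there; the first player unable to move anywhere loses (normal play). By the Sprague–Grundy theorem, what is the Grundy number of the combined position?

2

All stacks use S = {1, 6, 8, 9}:
n :  0  1  2  3  4  5  6  7  8  9 10 11 12 13 14 15 16 17 18 19 20
G :  0  1  0  1  0  1  2  0  1  2  3  2  3  2  0  1  2  0  1  0  1
Stack A: G(20) = 1.
Stack B: G(12) = 3.
Combined Grundy value = 1 ⊕ 3 = 2.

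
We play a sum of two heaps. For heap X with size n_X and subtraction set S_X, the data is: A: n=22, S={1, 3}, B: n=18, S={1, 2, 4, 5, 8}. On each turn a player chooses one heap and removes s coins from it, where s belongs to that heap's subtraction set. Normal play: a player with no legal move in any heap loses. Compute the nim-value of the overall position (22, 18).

0

Heap A, S = {1, 3}:
G(0) = 0
G(1) = mex{0} = 1
G(2) = mex{1} = 0
G(3) = mex{0,0} = 1
G(4) = mex{1,1} = 0
G(5) = mex{0,0} = 1
G(6) = mex{1,1} = 0
G(7) = mex{0,0} = 1
G(8) = mex{1,1} = 0
G(9) = mex{0,0} = 1
G(10) = mex{1,1} = 0
G(11) = mex{0,0} = 1
G(12) = mex{1,1} = 0
G(13) = mex{0,0} = 1
G(14) = mex{1,1} = 0
G(15) = mex{0,0} = 1
G(16) = mex{1,1} = 0
G(17) = mex{0,0} = 1
G(18) = mex{1,1} = 0
G(19) = mex{0,0} = 1
G(20) = mex{1,1} = 0
G(21) = mex{0,0} = 1
G(22) = mex{1,1} = 0
G_A(22) = 0.
Heap B, S = {1, 2, 4, 5, 8}:
n :  0  1  2  3  4  5  6  7  8  9 10 11 12 13 14 15 16 17 18
G :  0  1  2  0  1  2  0  1  2  0  1  2  0  1  2  0  1  2  0
G_B(18) = 0.
Combined Grundy value = 0 ⊕ 0 = 0.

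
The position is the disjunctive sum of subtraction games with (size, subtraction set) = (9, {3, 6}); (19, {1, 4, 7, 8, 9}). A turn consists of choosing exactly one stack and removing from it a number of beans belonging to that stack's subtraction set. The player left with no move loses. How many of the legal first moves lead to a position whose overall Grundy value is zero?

2

Stack A, S = {3, 6}:
G(0) = 0
G(1) = mex{} = 0
G(2) = mex{} = 0
G(3) = mex{0} = 1
G(4) = mex{0} = 1
G(5) = mex{0} = 1
G(6) = mex{1,0} = 2
G(7) = mex{1,0} = 2
G(8) = mex{1,0} = 2
G(9) = mex{2,1} = 0
G_A(9) = 0.
Stack B, S = {1, 4, 7, 8, 9}:
G(0) = 0
G(1) = mex{0} = 1
G(2) = mex{1} = 0
G(3) = mex{0} = 1
G(4) = mex{1,0} = 2
G(5) = mex{2,1} = 0
G(6) = mex{0,0} = 1
G(7) = mex{1,1,0} = 2
G(8) = mex{2,2,1,0} = 3
G(9) = mex{3,0,0,1,0} = 2
G(10) = mex{2,1,1,0,1} = 3
G(11) = mex{3,2,2,1,0} = 4
G(12) = mex{4,3,0,2,1} = 5
G(13) = mex{5,2,1,0,2} = 3
G(14) = mex{3,3,2,1,0} = 4
G(15) = mex{4,4,3,2,1} = 0
G(16) = mex{0,5,2,3,2} = 1
G(17) = mex{1,3,3,2,3} = 0
G(18) = mex{0,4,4,3,2} = 1
G(19) = mex{1,0,5,4,3} = 2
G_B(19) = 2.
Combined Grundy value = 0 ⊕ 2 = 2.
A winning move leaves total XOR = 0, i.e. changes one component's Grundy value g to g ⊕ X where X is the current total.
Stack A: need g' = 0⊕2 = 2. Options: 9−3→G=2, 9−6→G=1. Hits: 1.
Stack B: need g' = 2⊕2 = 0. Options: 19−1→G=1, 19−4→G=0, 19−7→G=5, 19−8→G=4, 19−9→G=3. Hits: 1.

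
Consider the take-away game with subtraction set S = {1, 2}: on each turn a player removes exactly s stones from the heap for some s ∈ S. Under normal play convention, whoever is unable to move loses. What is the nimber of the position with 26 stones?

2

n :  0  1  2  3  4  5  6  7  8  9 10 11 12 13 14 15 16 17 18 19 20 21 22 23 24 25 26
G :  0  1  2  0  1  2  0  1  2  0  1  2  0  1  2  0  1  2  0  1  2  0  1  2  0  1  2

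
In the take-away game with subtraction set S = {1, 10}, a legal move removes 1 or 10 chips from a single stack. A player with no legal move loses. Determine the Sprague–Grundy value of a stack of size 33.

0

n :  0  1  2  3  4  5  6  7  8  9 10 11 12 13 14 15 16 17 18 19 20 21 22 23 24 25 26 27 28 29 30 31 32 33
G :  0  1  0  1  0  1  0  1  0  1  2  0  1  0  1  0  1  0  1  0  1  2  0  1  0  1  0  1  0  1  0  1  2  0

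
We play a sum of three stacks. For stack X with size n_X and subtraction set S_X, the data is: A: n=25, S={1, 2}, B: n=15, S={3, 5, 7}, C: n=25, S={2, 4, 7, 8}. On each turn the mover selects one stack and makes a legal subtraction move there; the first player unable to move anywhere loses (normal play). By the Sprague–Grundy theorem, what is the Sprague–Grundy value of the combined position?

1

Stack A, S = {1, 2}:
G(0) = 0
G(1) = mex{0} = 1
G(2) = mex{1,0} = 2
G(3) = mex{2,1} = 0
G(4) = mex{0,2} = 1
G(5) = mex{1,0} = 2
G(6) = mex{2,1} = 0
G(7) = mex{0,2} = 1
G(8) = mex{1,0} = 2
G(9) = mex{2,1} = 0
G(10) = mex{0,2} = 1
G(11) = mex{1,0} = 2
G(12) = mex{2,1} = 0
G(13) = mex{0,2} = 1
G(14) = mex{1,0} = 2
G(15) = mex{2,1} = 0
G(16) = mex{0,2} = 1
G(17) = mex{1,0} = 2
G(18) = mex{2,1} = 0
G(19) = mex{0,2} = 1
G(20) = mex{1,0} = 2
G(21) = mex{2,1} = 0
G(22) = mex{0,2} = 1
G(23) = mex{1,0} = 2
G(24) = mex{2,1} = 0
G(25) = mex{0,2} = 1
G_A(25) = 1.
Stack B, S = {3, 5, 7}:
G(0) = 0
G(1) = mex{} = 0
G(2) = mex{} = 0
G(3) = mex{0} = 1
G(4) = mex{0} = 1
G(5) = mex{0,0} = 1
G(6) = mex{1,0} = 2
G(7) = mex{1,0,0} = 2
G(8) = mex{1,1,0} = 2
G(9) = mex{2,1,0} = 3
G(10) = mex{2,1,1} = 0
G(11) = mex{2,2,1} = 0
G(12) = mex{3,2,1} = 0
G(13) = mex{0,2,2} = 1
G(14) = mex{0,3,2} = 1
G(15) = mex{0,0,2} = 1
G_B(15) = 1.
Stack C, S = {2, 4, 7, 8}:
n :  0  1  2  3  4  5  6  7  8  9 10 11 12 13 14 15 16 17 18 19 20 21 22 23 24 25
G :  0  0  1  1  2  2  0  3  1  4  2  0  0  1  1  2  2  0  3  1  4  2  0  0  1  1
G_C(25) = 1.
Combined Grundy value = 1 ⊕ 1 ⊕ 1 = 1.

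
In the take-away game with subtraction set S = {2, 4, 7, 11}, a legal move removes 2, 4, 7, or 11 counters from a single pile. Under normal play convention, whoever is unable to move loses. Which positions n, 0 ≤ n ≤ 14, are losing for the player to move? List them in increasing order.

0, 1, 6, 9, 14

G(0) = 0
G(1) = mex{} = 0
G(2) = mex{0} = 1
G(3) = mex{0} = 1
G(4) = mex{1,0} = 2
G(5) = mex{1,0} = 2
G(6) = mex{2,1} = 0
G(7) = mex{2,1,0} = 3
G(8) = mex{0,2,0} = 1
G(9) = mex{3,2,1} = 0
G(10) = mex{1,0,1} = 2
G(11) = mex{0,3,2,0} = 1
G(12) = mex{2,1,2,0} = 3
G(13) = mex{1,0,0,1} = 2
G(14) = mex{3,2,3,1} = 0
P-positions are exactly the n with G(n) = 0.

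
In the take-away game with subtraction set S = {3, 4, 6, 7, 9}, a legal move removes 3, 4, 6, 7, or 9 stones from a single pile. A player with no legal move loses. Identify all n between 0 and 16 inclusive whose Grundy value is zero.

0, 1, 2, 12, 13, 14

n :  0  1  2  3  4  5  6  7  8  9 10 11 12 13 14 15 16
G :  0  0  0  1  1  1  2  2  2  3  3  3  0  0  0  1  1
P-positions are exactly the n with G(n) = 0.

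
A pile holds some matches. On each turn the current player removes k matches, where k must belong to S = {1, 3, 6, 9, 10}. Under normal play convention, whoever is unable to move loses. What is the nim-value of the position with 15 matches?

0

n :  0  1  2  3  4  5  6  7  8  9 10 11 12 13 14 15
G :  0  1  0  1  0  1  2  3  2  3  2  3  4  5  4  0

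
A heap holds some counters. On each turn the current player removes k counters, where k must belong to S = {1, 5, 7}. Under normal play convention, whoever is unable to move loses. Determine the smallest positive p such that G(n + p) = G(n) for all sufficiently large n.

2

G(0) = 0
G(1) = mex{0} = 1
G(2) = mex{1} = 0
G(3) = mex{0} = 1
G(4) = mex{1} = 0
G(5) = mex{0,0} = 1
G(6) = mex{1,1} = 0
G(7) = mex{0,0,0} = 1
G(8) = mex{1,1,1} = 0
G(9) = mex{0,0,0} = 1
G(10) = mex{1,1,1} = 0
G(11) = mex{0,0,0} = 1
G(12) = mex{1,1,1} = 0
G(13) = mex{0,0,0} = 1
G(14) = mex{1,1,1} = 0
G(n+2) = G(n) holds for n = 0,…,6 (a full window of length max(S) = 7), so the sequence is purely periodic with period 2.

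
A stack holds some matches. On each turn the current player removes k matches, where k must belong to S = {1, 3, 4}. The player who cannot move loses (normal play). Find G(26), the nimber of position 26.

3

G(0) = 0
G(1) = mex{0} = 1
G(2) = mex{1} = 0
G(3) = mex{0,0} = 1
G(4) = mex{1,1,0} = 2
G(5) = mex{2,0,1} = 3
G(6) = mex{3,1,0} = 2
G(7) = mex{2,2,1} = 0
G(8) = mex{0,3,2} = 1
G(9) = mex{1,2,3} = 0
G(10) = mex{0,0,2} = 1
G(11) = mex{1,1,0} = 2
G(12) = mex{2,0,1} = 3
G(13) = mex{3,1,0} = 2
G(14) = mex{2,2,1} = 0
G(15) = mex{0,3,2} = 1
G(16) = mex{1,2,3} = 0
G(17) = mex{0,0,2} = 1
G(18) = mex{1,1,0} = 2
G(19) = mex{2,0,1} = 3
G(20) = mex{3,1,0} = 2
G(21) = mex{2,2,1} = 0
G(22) = mex{0,3,2} = 1
G(23) = mex{1,2,3} = 0
G(24) = mex{0,0,2} = 1
G(25) = mex{1,1,0} = 2
G(26) = mex{2,0,1} = 3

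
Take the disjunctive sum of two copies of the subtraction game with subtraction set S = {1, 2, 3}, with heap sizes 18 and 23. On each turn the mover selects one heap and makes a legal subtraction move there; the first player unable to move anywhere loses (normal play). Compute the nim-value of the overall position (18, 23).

All heaps use S = {1, 2, 3}:
n :  0  1  2  3  4  5  6  7  8  9 10 11 12 13 14 15 16 17 18 19 20 21 22 23
G :  0  1  2  3  0  1  2  3  0  1  2  3  0  1  2  3  0  1  2  3  0  1  2  3
Heap A: G(18) = 2.
Heap B: G(23) = 3.
Combined Grundy value = 2 ⊕ 3 = 1.

1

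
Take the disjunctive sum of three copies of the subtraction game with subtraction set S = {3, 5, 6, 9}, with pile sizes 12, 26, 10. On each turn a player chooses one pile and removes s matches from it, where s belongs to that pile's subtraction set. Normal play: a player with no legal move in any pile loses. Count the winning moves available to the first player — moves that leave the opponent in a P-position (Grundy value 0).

4

All piles use S = {3, 5, 6, 9}:
G(0) = 0
G(1) = mex{} = 0
G(2) = mex{} = 0
G(3) = mex{0} = 1
G(4) = mex{0} = 1
G(5) = mex{0,0} = 1
G(6) = mex{1,0,0} = 2
G(7) = mex{1,0,0} = 2
G(8) = mex{1,1,0} = 2
G(9) = mex{2,1,1,0} = 3
G(10) = mex{2,1,1,0} = 3
G(11) = mex{2,2,1,0} = 3
G(12) = mex{3,2,2,1} = 0
G(13) = mex{3,2,2,1} = 0
G(14) = mex{3,3,2,1} = 0
G(15) = mex{0,3,3,2} = 1
G(16) = mex{0,3,3,2} = 1
G(17) = mex{0,0,3,2} = 1
G(18) = mex{1,0,0,3} = 2
G(19) = mex{1,0,0,3} = 2
G(20) = mex{1,1,0,3} = 2
G(21) = mex{2,1,1,0} = 3
G(22) = mex{2,1,1,0} = 3
G(23) = mex{2,2,1,0} = 3
G(24) = mex{3,2,2,1} = 0
G(25) = mex{3,2,2,1} = 0
G(26) = mex{3,3,2,1} = 0
Pile A: G(12) = 0.
Pile B: G(26) = 0.
Pile C: G(10) = 3.
Combined Grundy value = 0 ⊕ 0 ⊕ 3 = 3.
A winning move leaves total XOR = 0, i.e. changes one component's Grundy value g to g ⊕ X where X is the current total.
Pile A: need g' = 0⊕3 = 3. Options: 12−3→G=3, 12−5→G=2, 12−6→G=2, 12−9→G=1. Hits: 1.
Pile B: need g' = 0⊕3 = 3. Options: 26−3→G=3, 26−5→G=3, 26−6→G=2, 26−9→G=1. Hits: 2.
Pile C: need g' = 3⊕3 = 0. Options: 10−3→G=2, 10−5→G=1, 10−6→G=1, 10−9→G=0. Hits: 1.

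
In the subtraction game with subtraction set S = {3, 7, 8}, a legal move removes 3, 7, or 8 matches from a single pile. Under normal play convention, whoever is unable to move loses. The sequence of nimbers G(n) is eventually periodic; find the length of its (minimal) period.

G(0) = 0
G(1) = mex{} = 0
G(2) = mex{} = 0
G(3) = mex{0} = 1
G(4) = mex{0} = 1
G(5) = mex{0} = 1
G(6) = mex{1} = 0
G(7) = mex{1,0} = 2
G(8) = mex{1,0,0} = 2
G(9) = mex{0,0,0} = 1
G(10) = mex{2,1,0} = 3
G(11) = mex{2,1,1} = 0
G(12) = mex{1,1,1} = 0
G(13) = mex{3,0,1} = 2
G(14) = mex{0,2,0} = 1
G(15) = mex{0,2,2} = 1
G(16) = mex{2,1,2} = 0
G(17) = mex{1,3,1} = 0
G(18) = mex{1,0,3} = 2
G(19) = mex{0,0,0} = 1
G(20) = mex{0,2,0} = 1
G(21) = mex{2,1,2} = 0
G(22) = mex{1,1,1} = 0
G(23) = mex{1,0,1} = 2
G(24) = mex{0,0,0} = 1
G(25) = mex{0,2,0} = 1
From n = 11 onward G(n+5) = G(n); since this holds over max(S) = 8 consecutive positions the period is 5 (pre-period 11).

5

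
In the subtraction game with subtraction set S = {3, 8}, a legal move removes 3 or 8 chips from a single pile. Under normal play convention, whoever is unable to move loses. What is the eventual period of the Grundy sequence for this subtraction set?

11

G(0) = 0
G(1) = mex{} = 0
G(2) = mex{} = 0
G(3) = mex{0} = 1
G(4) = mex{0} = 1
G(5) = mex{0} = 1
G(6) = mex{1} = 0
G(7) = mex{1} = 0
G(8) = mex{1,0} = 2
G(9) = mex{0,0} = 1
G(10) = mex{0,0} = 1
G(11) = mex{2,1} = 0
G(12) = mex{1,1} = 0
G(13) = mex{1,1} = 0
G(14) = mex{0,0} = 1
G(15) = mex{0,0} = 1
G(16) = mex{0,2} = 1
G(17) = mex{1,1} = 0
G(18) = mex{1,1} = 0
G(19) = mex{1,0} = 2
G(20) = mex{0,0} = 1
G(21) = mex{0,0} = 1
G(22) = mex{2,1} = 0
G(23) = mex{1,1} = 0
G(n+11) = G(n) holds for n = 0,…,7 (a full window of length max(S) = 8), so the sequence is purely periodic with period 11.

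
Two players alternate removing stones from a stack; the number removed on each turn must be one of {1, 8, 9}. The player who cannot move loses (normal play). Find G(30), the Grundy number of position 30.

G(0) = 0
G(1) = mex{0} = 1
G(2) = mex{1} = 0
G(3) = mex{0} = 1
G(4) = mex{1} = 0
G(5) = mex{0} = 1
G(6) = mex{1} = 0
G(7) = mex{0} = 1
G(8) = mex{1,0} = 2
G(9) = mex{2,1,0} = 3
G(10) = mex{3,0,1} = 2
G(11) = mex{2,1,0} = 3
G(12) = mex{3,0,1} = 2
G(13) = mex{2,1,0} = 3
G(14) = mex{3,0,1} = 2
G(15) = mex{2,1,0} = 3
G(16) = mex{3,2,1} = 0
G(17) = mex{0,3,2} = 1
G(18) = mex{1,2,3} = 0
G(19) = mex{0,3,2} = 1
G(20) = mex{1,2,3} = 0
G(21) = mex{0,3,2} = 1
G(22) = mex{1,2,3} = 0
G(23) = mex{0,3,2} = 1
G(24) = mex{1,0,3} = 2
G(25) = mex{2,1,0} = 3
G(26) = mex{3,0,1} = 2
G(27) = mex{2,1,0} = 3
G(28) = mex{3,0,1} = 2
G(29) = mex{2,1,0} = 3
G(30) = mex{3,0,1} = 2

2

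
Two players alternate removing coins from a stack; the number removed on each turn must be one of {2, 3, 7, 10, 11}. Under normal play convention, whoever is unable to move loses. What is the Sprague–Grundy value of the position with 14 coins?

0

G(0) = 0
G(1) = mex{} = 0
G(2) = mex{0} = 1
G(3) = mex{0,0} = 1
G(4) = mex{1,0} = 2
G(5) = mex{1,1} = 0
G(6) = mex{2,1} = 0
G(7) = mex{0,2,0} = 1
G(8) = mex{0,0,0} = 1
G(9) = mex{1,0,1} = 2
G(10) = mex{1,1,1,0} = 2
G(11) = mex{2,1,2,0,0} = 3
G(12) = mex{2,2,0,1,0} = 3
G(13) = mex{3,2,0,1,1} = 4
G(14) = mex{3,3,1,2,1} = 0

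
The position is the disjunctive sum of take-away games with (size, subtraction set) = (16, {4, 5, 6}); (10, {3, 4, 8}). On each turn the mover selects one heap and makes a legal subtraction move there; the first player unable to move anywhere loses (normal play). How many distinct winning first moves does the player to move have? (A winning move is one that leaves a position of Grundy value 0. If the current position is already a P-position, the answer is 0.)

Heap A, S = {4, 5, 6}:
G(0) = 0
G(1) = mex{} = 0
G(2) = mex{} = 0
G(3) = mex{} = 0
G(4) = mex{0} = 1
G(5) = mex{0,0} = 1
G(6) = mex{0,0,0} = 1
G(7) = mex{0,0,0} = 1
G(8) = mex{1,0,0} = 2
G(9) = mex{1,1,0} = 2
G(10) = mex{1,1,1} = 0
G(11) = mex{1,1,1} = 0
G(12) = mex{2,1,1} = 0
G(13) = mex{2,2,1} = 0
G(14) = mex{0,2,2} = 1
G(15) = mex{0,0,2} = 1
G(16) = mex{0,0,0} = 1
G_A(16) = 1.
Heap B, S = {3, 4, 8}:
n :  0  1  2  3  4  5  6  7  8  9 10
G :  0  0  0  1  1  1  2  0  2  3  1
G_B(10) = 1.
Combined Grundy value = 1 ⊕ 1 = 0.
A winning move leaves total XOR = 0, i.e. changes one component's Grundy value g to g ⊕ X where X is the current total.
Heap A: target g' = 1⊕0 = 1, but every legal move changes the Grundy value (mex property), so 0 moves.
Heap B: target g' = 1⊕0 = 1, but every legal move changes the Grundy value (mex property), so 0 moves.

0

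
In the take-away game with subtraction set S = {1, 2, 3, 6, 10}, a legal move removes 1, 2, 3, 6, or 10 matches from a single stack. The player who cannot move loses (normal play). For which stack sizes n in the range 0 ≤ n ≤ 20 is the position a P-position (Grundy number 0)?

G(0) = 0
G(1) = mex{0} = 1
G(2) = mex{1,0} = 2
G(3) = mex{2,1,0} = 3
G(4) = mex{3,2,1} = 0
G(5) = mex{0,3,2} = 1
G(6) = mex{1,0,3,0} = 2
G(7) = mex{2,1,0,1} = 3
G(8) = mex{3,2,1,2} = 0
G(9) = mex{0,3,2,3} = 1
G(10) = mex{1,0,3,0,0} = 2
G(11) = mex{2,1,0,1,1} = 3
G(12) = mex{3,2,1,2,2} = 0
G(13) = mex{0,3,2,3,3} = 1
G(14) = mex{1,0,3,0,0} = 2
G(15) = mex{2,1,0,1,1} = 3
G(16) = mex{3,2,1,2,2} = 0
G(17) = mex{0,3,2,3,3} = 1
G(18) = mex{1,0,3,0,0} = 2
G(19) = mex{2,1,0,1,1} = 3
G(20) = mex{3,2,1,2,2} = 0
P-positions are exactly the n with G(n) = 0.

0, 4, 8, 12, 16, 20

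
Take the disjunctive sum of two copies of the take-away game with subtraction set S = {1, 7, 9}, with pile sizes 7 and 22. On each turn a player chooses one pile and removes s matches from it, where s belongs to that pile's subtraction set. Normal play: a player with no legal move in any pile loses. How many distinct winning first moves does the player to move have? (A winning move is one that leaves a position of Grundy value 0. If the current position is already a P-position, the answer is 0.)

All piles use S = {1, 7, 9}:
G(0) = 0
G(1) = mex{0} = 1
G(2) = mex{1} = 0
G(3) = mex{0} = 1
G(4) = mex{1} = 0
G(5) = mex{0} = 1
G(6) = mex{1} = 0
G(7) = mex{0,0} = 1
G(8) = mex{1,1} = 0
G(9) = mex{0,0,0} = 1
G(10) = mex{1,1,1} = 0
G(11) = mex{0,0,0} = 1
G(12) = mex{1,1,1} = 0
G(13) = mex{0,0,0} = 1
G(14) = mex{1,1,1} = 0
G(15) = mex{0,0,0} = 1
G(16) = mex{1,1,1} = 0
G(17) = mex{0,0,0} = 1
G(18) = mex{1,1,1} = 0
G(19) = mex{0,0,0} = 1
G(20) = mex{1,1,1} = 0
G(21) = mex{0,0,0} = 1
G(22) = mex{1,1,1} = 0
Pile A: G(7) = 1.
Pile B: G(22) = 0.
Combined Grundy value = 1 ⊕ 0 = 1.
A winning move leaves total XOR = 0, i.e. changes one component's Grundy value g to g ⊕ X where X is the current total.
Pile A: need g' = 1⊕1 = 0. Options: 7−1→G=0, 7−7→G=0. Hits: 2.
Pile B: need g' = 0⊕1 = 1. Options: 22−1→G=1, 22−7→G=1, 22−9→G=1. Hits: 3.

5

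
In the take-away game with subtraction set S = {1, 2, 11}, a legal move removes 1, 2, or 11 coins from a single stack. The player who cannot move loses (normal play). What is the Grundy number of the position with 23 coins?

G(0) = 0
G(1) = mex{0} = 1
G(2) = mex{1,0} = 2
G(3) = mex{2,1} = 0
G(4) = mex{0,2} = 1
G(5) = mex{1,0} = 2
G(6) = mex{2,1} = 0
G(7) = mex{0,2} = 1
G(8) = mex{1,0} = 2
G(9) = mex{2,1} = 0
G(10) = mex{0,2} = 1
G(11) = mex{1,0,0} = 2
G(12) = mex{2,1,1} = 0
G(13) = mex{0,2,2} = 1
G(14) = mex{1,0,0} = 2
G(15) = mex{2,1,1} = 0
G(16) = mex{0,2,2} = 1
G(17) = mex{1,0,0} = 2
G(18) = mex{2,1,1} = 0
G(19) = mex{0,2,2} = 1
G(20) = mex{1,0,0} = 2
G(21) = mex{2,1,1} = 0
G(22) = mex{0,2,2} = 1
G(23) = mex{1,0,0} = 2

2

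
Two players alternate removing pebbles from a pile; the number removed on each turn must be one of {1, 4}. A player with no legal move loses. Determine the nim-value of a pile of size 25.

0

G(0) = 0
G(1) = mex{0} = 1
G(2) = mex{1} = 0
G(3) = mex{0} = 1
G(4) = mex{1,0} = 2
G(5) = mex{2,1} = 0
G(6) = mex{0,0} = 1
G(7) = mex{1,1} = 0
G(8) = mex{0,2} = 1
G(9) = mex{1,0} = 2
G(10) = mex{2,1} = 0
G(11) = mex{0,0} = 1
G(12) = mex{1,1} = 0
G(13) = mex{0,2} = 1
G(14) = mex{1,0} = 2
G(15) = mex{2,1} = 0
G(16) = mex{0,0} = 1
G(17) = mex{1,1} = 0
G(18) = mex{0,2} = 1
G(19) = mex{1,0} = 2
G(20) = mex{2,1} = 0
G(21) = mex{0,0} = 1
G(22) = mex{1,1} = 0
G(23) = mex{0,2} = 1
G(24) = mex{1,0} = 2
G(25) = mex{2,1} = 0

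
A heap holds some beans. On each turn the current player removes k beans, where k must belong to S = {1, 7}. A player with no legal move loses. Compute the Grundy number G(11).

G(0) = 0
G(1) = mex{0} = 1
G(2) = mex{1} = 0
G(3) = mex{0} = 1
G(4) = mex{1} = 0
G(5) = mex{0} = 1
G(6) = mex{1} = 0
G(7) = mex{0,0} = 1
G(8) = mex{1,1} = 0
G(9) = mex{0,0} = 1
G(10) = mex{1,1} = 0
G(11) = mex{0,0} = 1

1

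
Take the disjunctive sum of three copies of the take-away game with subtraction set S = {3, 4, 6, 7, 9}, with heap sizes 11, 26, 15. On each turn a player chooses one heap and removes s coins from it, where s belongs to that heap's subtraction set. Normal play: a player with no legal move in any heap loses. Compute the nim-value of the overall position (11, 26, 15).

All heaps use S = {3, 4, 6, 7, 9}:
G(0) = 0
G(1) = mex{} = 0
G(2) = mex{} = 0
G(3) = mex{0} = 1
G(4) = mex{0,0} = 1
G(5) = mex{0,0} = 1
G(6) = mex{1,0,0} = 2
G(7) = mex{1,1,0,0} = 2
G(8) = mex{1,1,0,0} = 2
G(9) = mex{2,1,1,0,0} = 3
G(10) = mex{2,2,1,1,0} = 3
G(11) = mex{2,2,1,1,0} = 3
G(12) = mex{3,2,2,1,1} = 0
G(13) = mex{3,3,2,2,1} = 0
G(14) = mex{3,3,2,2,1} = 0
G(15) = mex{0,3,3,2,2} = 1
G(16) = mex{0,0,3,3,2} = 1
G(17) = mex{0,0,3,3,2} = 1
G(18) = mex{1,0,0,3,3} = 2
G(19) = mex{1,1,0,0,3} = 2
G(20) = mex{1,1,0,0,3} = 2
G(21) = mex{2,1,1,0,0} = 3
G(22) = mex{2,2,1,1,0} = 3
G(23) = mex{2,2,1,1,0} = 3
G(24) = mex{3,2,2,1,1} = 0
G(25) = mex{3,3,2,2,1} = 0
G(26) = mex{3,3,2,2,1} = 0
Heap A: G(11) = 3.
Heap B: G(26) = 0.
Heap C: G(15) = 1.
Combined Grundy value = 3 ⊕ 0 ⊕ 1 = 2.

2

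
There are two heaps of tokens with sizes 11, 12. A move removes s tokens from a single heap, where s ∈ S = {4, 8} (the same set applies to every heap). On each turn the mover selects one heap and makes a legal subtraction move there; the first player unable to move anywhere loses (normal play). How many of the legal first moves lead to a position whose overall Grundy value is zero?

All heaps use S = {4, 8}:
n :  0  1  2  3  4  5  6  7  8  9 10 11 12
G :  0  0  0  0  1  1  1  1  2  2  2  2  0
Heap A: G(11) = 2.
Heap B: G(12) = 0.
Combined Grundy value = 2 ⊕ 0 = 2.
A winning move leaves total XOR = 0, i.e. changes one component's Grundy value g to g ⊕ X where X is the current total.
Heap A: need g' = 2⊕2 = 0. Options: 11−4→G=1, 11−8→G=0. Hits: 1.
Heap B: need g' = 0⊕2 = 2. Options: 12−4→G=2, 12−8→G=1. Hits: 1.

2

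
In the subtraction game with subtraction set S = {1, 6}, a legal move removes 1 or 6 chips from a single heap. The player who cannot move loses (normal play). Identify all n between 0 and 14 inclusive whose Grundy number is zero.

G(0) = 0
G(1) = mex{0} = 1
G(2) = mex{1} = 0
G(3) = mex{0} = 1
G(4) = mex{1} = 0
G(5) = mex{0} = 1
G(6) = mex{1,0} = 2
G(7) = mex{2,1} = 0
G(8) = mex{0,0} = 1
G(9) = mex{1,1} = 0
G(10) = mex{0,0} = 1
G(11) = mex{1,1} = 0
G(12) = mex{0,2} = 1
G(13) = mex{1,0} = 2
G(14) = mex{2,1} = 0
P-positions are exactly the n with G(n) = 0.

0, 2, 4, 7, 9, 11, 14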